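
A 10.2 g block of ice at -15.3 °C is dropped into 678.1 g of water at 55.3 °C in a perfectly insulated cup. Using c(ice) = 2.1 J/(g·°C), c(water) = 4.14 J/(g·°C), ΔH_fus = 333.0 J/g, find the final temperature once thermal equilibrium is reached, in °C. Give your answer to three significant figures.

T_f = 53.2 °C

Heat to bring ice to 0 °C and melt it: q₁ = 10.2×2.1×15.3 + 10.2×333.0 = 3724.3 J
Heat the water can supply cooling to 0 °C: 678.1×4.14×55.3 = 155246 J > q₁, so all ice melts.
Energy balance: 678.1×4.14×(55.3 − T) = 3724.3 + 10.2×4.14×(T − 0)
2807.334(55.3 − T) = 3724.3 + 42.228 T
155246 − 3724.3 = 2849.562 T
T = 151521.7 / 2849.562 = 53.17 °C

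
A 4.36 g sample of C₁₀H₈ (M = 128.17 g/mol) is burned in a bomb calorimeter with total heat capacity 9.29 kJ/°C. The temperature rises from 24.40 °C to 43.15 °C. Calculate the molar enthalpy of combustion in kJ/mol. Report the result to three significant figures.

ΔT = 43.15 − 24.40 = 18.75 °C
q_cal = C_cal × ΔT = 9.29 × 18.75 = 174.1875 kJ
n = 4.36 / 128.17 = 0.03402 mol
q_rxn = −q_cal = -174.1875 kJ
ΔH = -174.1875 / 0.03402 = -5120 kJ/mol

ΔH = -5120 kJ/mol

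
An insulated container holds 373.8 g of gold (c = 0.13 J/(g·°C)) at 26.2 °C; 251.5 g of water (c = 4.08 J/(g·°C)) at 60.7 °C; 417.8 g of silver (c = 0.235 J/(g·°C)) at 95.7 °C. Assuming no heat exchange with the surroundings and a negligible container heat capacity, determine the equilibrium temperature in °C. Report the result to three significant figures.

Σ mᵢcᵢ(T − Tᵢ) = 0  ⇒  T = Σ mᵢcᵢTᵢ / Σ mᵢcᵢ
Σ mᵢcᵢ = 373.8×0.13 + 251.5×4.08 + 417.8×0.235 = 1172.897
Σ mᵢcᵢTᵢ = 48.594×26.2 + 1026.12×60.7 + 98.183×95.7 = 72955
T = 72955 / 1172.897 = 62.20 °C

T_f = 62.2 °C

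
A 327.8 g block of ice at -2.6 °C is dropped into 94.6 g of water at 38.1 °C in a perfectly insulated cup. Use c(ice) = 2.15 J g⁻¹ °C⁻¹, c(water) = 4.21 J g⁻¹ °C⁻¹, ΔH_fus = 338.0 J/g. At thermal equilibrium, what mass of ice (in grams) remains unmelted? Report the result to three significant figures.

Heat to warm all ice to 0 °C: 327.8×2.15×2.6 = 1832.4 J
Heat released by water cooling to 0 °C: 94.6×4.21×38.1 = 15174 J
15174 J < 1832.4 + 327.8×338.0 = 112628.8 J, so not all ice melts; final T = 0 °C.
Heat left for melting: 15174 − 1832.4 = 13341.6 J
Mass melted = 13341.6 / 338.0 = 39.47 g
Ice remaining = 327.8 − 39.47 = 288.33 g

m_ice remaining = 288 g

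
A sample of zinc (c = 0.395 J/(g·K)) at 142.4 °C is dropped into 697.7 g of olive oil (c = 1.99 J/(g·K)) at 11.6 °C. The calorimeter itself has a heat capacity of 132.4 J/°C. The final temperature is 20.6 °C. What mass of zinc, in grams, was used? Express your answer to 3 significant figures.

m = 284 g

q_gained = (697.7 × 1.99 + 132.4) × (20.6 − 11.6) = 13687 J
q_lost = m × 0.395 × (142.4 − 20.6) = 48.111 m
m = 13687 / 48.111 = 284 g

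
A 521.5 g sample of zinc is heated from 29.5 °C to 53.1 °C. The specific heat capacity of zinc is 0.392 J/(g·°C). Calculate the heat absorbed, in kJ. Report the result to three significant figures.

q = 4.82 kJ

q = m c ΔT = 521.5 × 0.392 × (53.1 − 29.5)
q = 521.5 × 0.392 × 23.6 = 4824.5 J = 4.82 kJ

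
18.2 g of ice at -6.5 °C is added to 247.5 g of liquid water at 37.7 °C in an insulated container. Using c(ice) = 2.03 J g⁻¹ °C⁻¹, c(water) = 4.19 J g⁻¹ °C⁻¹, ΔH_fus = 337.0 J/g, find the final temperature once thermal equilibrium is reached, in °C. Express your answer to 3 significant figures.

Heat to bring ice to 0 °C and melt it: q₁ = 18.2×2.03×6.5 + 18.2×337.0 = 6373.5 J
Heat the water can supply cooling to 0 °C: 247.5×4.19×37.7 = 39095.8 J > q₁, so all ice melts.
Energy balance: 247.5×4.19×(37.7 − T) = 6373.5 + 18.2×4.19×(T − 0)
1037.025(37.7 − T) = 6373.5 + 76.258 T
39095.8 − 6373.5 = 1113.283 T
T = 32722.3 / 1113.283 = 29.39 °C

T_f = 29.4 °C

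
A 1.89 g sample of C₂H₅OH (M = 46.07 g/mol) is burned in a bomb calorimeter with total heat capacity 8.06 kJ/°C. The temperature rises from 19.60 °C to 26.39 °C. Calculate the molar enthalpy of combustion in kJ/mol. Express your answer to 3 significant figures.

ΔT = 26.39 − 19.60 = 6.79 °C
q_cal = C_cal × ΔT = 8.06 × 6.79 = 54.7274 kJ
n = 1.89 / 46.07 = 0.04102 mol
q_rxn = −q_cal = -54.7274 kJ
ΔH = -54.7274 / 0.04102 = -1334 kJ/mol

ΔH = -1330 kJ/mol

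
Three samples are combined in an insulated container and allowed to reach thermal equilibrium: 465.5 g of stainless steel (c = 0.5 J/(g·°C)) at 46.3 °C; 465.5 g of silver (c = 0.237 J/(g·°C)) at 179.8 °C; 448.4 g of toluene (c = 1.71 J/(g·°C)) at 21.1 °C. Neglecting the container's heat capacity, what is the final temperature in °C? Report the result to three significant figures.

T_f = 42.2 °C

Σ mᵢcᵢ(T − Tᵢ) = 0  ⇒  T = Σ mᵢcᵢTᵢ / Σ mᵢcᵢ
Σ mᵢcᵢ = 465.5×0.5 + 465.5×0.237 + 448.4×1.71 = 1109.8375
Σ mᵢcᵢTᵢ = 232.75×46.3 + 110.3235×179.8 + 766.764×21.1 = 46791
T = 46791 / 1109.8375 = 42.16 °C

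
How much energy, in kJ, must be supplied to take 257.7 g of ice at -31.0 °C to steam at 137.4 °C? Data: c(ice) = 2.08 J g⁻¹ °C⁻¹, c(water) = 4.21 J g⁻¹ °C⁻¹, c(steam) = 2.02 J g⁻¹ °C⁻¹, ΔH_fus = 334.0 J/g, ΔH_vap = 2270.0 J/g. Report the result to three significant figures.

q = 816 kJ

q1 (heat ice -31.0→0.0 °C): 257.7 × 2.08 × 31.0 = 16616 J
q2 (melt at 0 °C): 257.7 × 334.0 = 86072 J
q3 (heat water 0.0→100.0 °C): 257.7 × 4.21 × 100.0 = 108492 J
q4 (vaporize at 100 °C): 257.7 × 2270.0 = 584979 J
q5 (heat steam 100.0→137.4 °C): 257.7 × 2.02 × 37.4 = 19469 J
Total: 16616 + 86072 + 108492 + 584979 + 19469 = 815628 J = 816 kJ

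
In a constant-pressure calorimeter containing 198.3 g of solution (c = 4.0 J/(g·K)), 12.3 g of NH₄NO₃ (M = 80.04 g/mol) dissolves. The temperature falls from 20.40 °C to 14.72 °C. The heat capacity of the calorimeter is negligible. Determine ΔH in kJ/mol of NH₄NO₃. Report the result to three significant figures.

ΔH = 29.3 kJ/mol

|ΔT| = |14.72 − 20.40| = 5.68 °C
|q_surr| = (198.3 × 4.0) × 5.68 = 793.2 × 5.68 = 4505 J
n(NH₄NO₃) = 12.3 / 80.04 = 0.1537 mol
Temperature fell, so q_rxn = +|q_surr| = 4.505 kJ
ΔH = q_rxn / n = 29.31 kJ/mol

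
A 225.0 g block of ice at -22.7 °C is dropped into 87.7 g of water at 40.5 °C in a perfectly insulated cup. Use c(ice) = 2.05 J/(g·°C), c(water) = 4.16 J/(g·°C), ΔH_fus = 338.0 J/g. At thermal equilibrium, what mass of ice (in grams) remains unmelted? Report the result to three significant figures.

m_ice remaining = 212 g

Heat to warm all ice to 0 °C: 225.0×2.05×22.7 = 10470 J
Heat released by water cooling to 0 °C: 87.7×4.16×40.5 = 14776 J
14776 J < 10470 + 225.0×338.0 = 86520 J, so not all ice melts; final T = 0 °C.
Heat left for melting: 14776 − 10470 = 4306 J
Mass melted = 4306 / 338.0 = 12.74 g
Ice remaining = 225.0 − 12.74 = 212.26 g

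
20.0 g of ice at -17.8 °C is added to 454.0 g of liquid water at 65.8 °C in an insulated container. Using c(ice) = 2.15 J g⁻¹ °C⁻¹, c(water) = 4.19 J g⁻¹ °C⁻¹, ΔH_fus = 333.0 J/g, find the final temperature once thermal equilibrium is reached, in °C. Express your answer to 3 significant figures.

Heat to bring ice to 0 °C and melt it: q₁ = 20.0×2.15×17.8 + 20.0×333.0 = 7425.4 J
Heat the water can supply cooling to 0 °C: 454.0×4.19×65.8 = 125169 J > q₁, so all ice melts.
Energy balance: 454.0×4.19×(65.8 − T) = 7425.4 + 20.0×4.19×(T − 0)
1902.26(65.8 − T) = 7425.4 + 83.8 T
125169 − 7425.4 = 1986.06 T
T = 117743.6 / 1986.06 = 59.29 °C

T_f = 59.3 °C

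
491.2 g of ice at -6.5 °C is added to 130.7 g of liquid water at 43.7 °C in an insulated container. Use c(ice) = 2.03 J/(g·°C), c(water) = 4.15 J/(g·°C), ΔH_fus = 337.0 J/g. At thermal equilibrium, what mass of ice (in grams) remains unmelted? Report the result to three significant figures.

Heat to warm all ice to 0 °C: 491.2×2.03×6.5 = 6481.4 J
Heat released by water cooling to 0 °C: 130.7×4.15×43.7 = 23703 J
23703 J < 6481.4 + 491.2×337.0 = 172015.8 J, so not all ice melts; final T = 0 °C.
Heat left for melting: 23703 − 6481.4 = 17221.6 J
Mass melted = 17221.6 / 337.0 = 51.10 g
Ice remaining = 491.2 − 51.10 = 440.10 g

m_ice remaining = 440 g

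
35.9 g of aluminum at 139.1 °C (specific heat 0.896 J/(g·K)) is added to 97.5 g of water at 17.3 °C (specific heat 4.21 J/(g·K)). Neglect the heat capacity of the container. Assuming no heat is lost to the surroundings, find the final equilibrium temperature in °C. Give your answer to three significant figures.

T_f = 26.2 °C

Heat lost by aluminum = heat gained by water.
(35.9)(0.896)(139.1 − T) = (97.5)(4.21)(T − 17.3)
32.1664 (139.1 − T) = 410.475 (T − 17.3)
4474.3 − 32.1664 T = 410.475 T − 7101.2
11575.5 = 442.6414 T
T = 26.15 °C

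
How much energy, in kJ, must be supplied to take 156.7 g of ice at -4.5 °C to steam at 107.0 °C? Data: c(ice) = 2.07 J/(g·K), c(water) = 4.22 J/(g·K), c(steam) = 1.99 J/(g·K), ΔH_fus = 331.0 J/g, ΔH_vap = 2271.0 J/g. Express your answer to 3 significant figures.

q1 (heat ice -4.5→0.0 °C): 156.7 × 2.07 × 4.5 = 1460 J
q2 (melt at 0 °C): 156.7 × 331.0 = 51868 J
q3 (heat water 0.0→100.0 °C): 156.7 × 4.22 × 100.0 = 66127 J
q4 (vaporize at 100 °C): 156.7 × 2271.0 = 355866 J
q5 (heat steam 100.0→107.0 °C): 156.7 × 1.99 × 7.0 = 2183 J
Total: 1460 + 51868 + 66127 + 355866 + 2183 = 477504 J = 478 kJ

q = 478 kJ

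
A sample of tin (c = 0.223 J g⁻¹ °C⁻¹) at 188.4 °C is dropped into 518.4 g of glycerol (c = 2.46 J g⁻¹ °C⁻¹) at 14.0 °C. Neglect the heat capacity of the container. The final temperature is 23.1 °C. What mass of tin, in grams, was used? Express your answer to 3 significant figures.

q_gained = (518.4 × 2.46) × (23.1 − 14.0) = 11600 J
q_lost = m × 0.223 × (188.4 − 23.1) = 36.8619 m
m = 11600 / 36.8619 = 315 g

m = 315 g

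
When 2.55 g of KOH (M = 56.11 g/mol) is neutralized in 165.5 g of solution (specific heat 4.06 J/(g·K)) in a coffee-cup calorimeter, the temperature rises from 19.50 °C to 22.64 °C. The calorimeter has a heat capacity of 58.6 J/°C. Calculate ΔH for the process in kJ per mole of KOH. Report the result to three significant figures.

ΔH = -50.5 kJ/mol

|ΔT| = |22.64 − 19.50| = 3.14 °C
|q_surr| = (165.5 × 4.06 + 58.6) × 3.14 = 730.53 × 3.14 = 2294 J
n(KOH) = 2.55 / 56.11 = 0.04545 mol
Temperature rose, so q_rxn = −|q_surr| = -2.294 kJ
ΔH = q_rxn / n = -50.47 kJ/mol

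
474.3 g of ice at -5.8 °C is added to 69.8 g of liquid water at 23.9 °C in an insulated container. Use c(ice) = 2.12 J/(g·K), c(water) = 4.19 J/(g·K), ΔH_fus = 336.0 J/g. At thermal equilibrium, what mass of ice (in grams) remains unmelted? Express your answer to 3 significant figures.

Heat to warm all ice to 0 °C: 474.3×2.12×5.8 = 5832.0 J
Heat released by water cooling to 0 °C: 69.8×4.19×23.9 = 6989.8 J
6989.8 J < 5832.0 + 474.3×336.0 = 165196.8 J, so not all ice melts; final T = 0 °C.
Heat left for melting: 6989.8 − 5832.0 = 1157.8 J
Mass melted = 1157.8 / 336.0 = 3.446 g
Ice remaining = 474.3 − 3.446 = 470.854 g

m_ice remaining = 471 g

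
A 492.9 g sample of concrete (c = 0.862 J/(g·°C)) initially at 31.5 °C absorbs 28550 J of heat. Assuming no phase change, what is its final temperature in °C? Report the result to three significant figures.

ΔT = q / (m c) = 28550 / (492.9 × 0.862) = 67.20 °C
T_f = 31.5 + 67.20 = 98.70 °C

T_f = 98.7 °C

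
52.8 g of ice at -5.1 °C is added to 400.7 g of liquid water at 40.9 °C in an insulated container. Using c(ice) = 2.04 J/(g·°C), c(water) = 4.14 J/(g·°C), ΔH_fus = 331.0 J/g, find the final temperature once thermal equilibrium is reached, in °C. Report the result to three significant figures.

T_f = 26.5 °C

Heat to bring ice to 0 °C and melt it: q₁ = 52.8×2.04×5.1 + 52.8×331.0 = 18026 J
Heat the water can supply cooling to 0 °C: 400.7×4.14×40.9 = 67848.9 J > q₁, so all ice melts.
Energy balance: 400.7×4.14×(40.9 − T) = 18026 + 52.8×4.14×(T − 0)
1658.898(40.9 − T) = 18026 + 218.592 T
67848.9 − 18026 = 1877.490 T
T = 49822.9 / 1877.490 = 26.54 °C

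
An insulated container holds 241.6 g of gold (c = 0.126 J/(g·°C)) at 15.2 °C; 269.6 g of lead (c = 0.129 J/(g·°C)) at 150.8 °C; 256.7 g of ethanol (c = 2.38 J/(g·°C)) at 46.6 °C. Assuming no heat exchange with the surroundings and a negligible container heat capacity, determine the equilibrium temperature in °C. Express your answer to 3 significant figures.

T_f = 50.5 °C

Σ mᵢcᵢ(T − Tᵢ) = 0  ⇒  T = Σ mᵢcᵢTᵢ / Σ mᵢcᵢ
Σ mᵢcᵢ = 241.6×0.126 + 269.6×0.129 + 256.7×2.38 = 676.1660
Σ mᵢcᵢTᵢ = 30.4416×15.2 + 34.7784×150.8 + 610.946×46.6 = 34177
T = 34177 / 676.1660 = 50.545 °C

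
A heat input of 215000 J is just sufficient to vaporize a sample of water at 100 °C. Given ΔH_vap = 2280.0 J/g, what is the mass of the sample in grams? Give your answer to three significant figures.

m = 94.3 g

m = q / ΔH_vap = 215000 J / 2280.0 J/g = 94.3 g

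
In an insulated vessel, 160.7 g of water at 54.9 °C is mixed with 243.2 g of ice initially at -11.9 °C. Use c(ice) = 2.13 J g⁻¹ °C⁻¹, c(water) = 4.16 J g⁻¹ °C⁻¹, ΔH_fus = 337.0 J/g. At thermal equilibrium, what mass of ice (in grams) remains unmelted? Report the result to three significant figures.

m_ice remaining = 153 g

Heat to warm all ice to 0 °C: 243.2×2.13×11.9 = 6164.4 J
Heat released by water cooling to 0 °C: 160.7×4.16×54.9 = 36701 J
36701 J < 6164.4 + 243.2×337.0 = 88122.8 J, so not all ice melts; final T = 0 °C.
Heat left for melting: 36701 − 6164.4 = 30536.6 J
Mass melted = 30536.6 / 337.0 = 90.61 g
Ice remaining = 243.2 − 90.61 = 152.59 g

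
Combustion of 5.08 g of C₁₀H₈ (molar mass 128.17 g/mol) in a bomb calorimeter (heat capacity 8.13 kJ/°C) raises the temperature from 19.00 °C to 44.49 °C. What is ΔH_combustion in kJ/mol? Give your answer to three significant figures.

ΔT = 44.49 − 19.00 = 25.49 °C
q_cal = C_cal × ΔT = 8.13 × 25.49 = 207.2337 kJ
n = 5.08 / 128.17 = 0.03963 mol
q_rxn = −q_cal = -207.2337 kJ
ΔH = -207.2337 / 0.03963 = -5229 kJ/mol

ΔH = -5230 kJ/mol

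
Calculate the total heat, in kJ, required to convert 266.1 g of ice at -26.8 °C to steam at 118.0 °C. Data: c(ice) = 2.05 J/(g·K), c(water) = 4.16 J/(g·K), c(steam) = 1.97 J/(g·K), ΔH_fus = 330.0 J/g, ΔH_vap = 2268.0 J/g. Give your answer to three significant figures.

q1 (heat ice -26.8→0.0 °C): 266.1 × 2.05 × 26.8 = 14620 J
q2 (melt at 0 °C): 266.1 × 330.0 = 87813 J
q3 (heat water 0.0→100.0 °C): 266.1 × 4.16 × 100.0 = 110698 J
q4 (vaporize at 100 °C): 266.1 × 2268.0 = 603515 J
q5 (heat steam 100.0→118.0 °C): 266.1 × 1.97 × 18.0 = 9436 J
Total: 14620 + 87813 + 110698 + 603515 + 9436 = 826082 J = 826 kJ

q = 826 kJ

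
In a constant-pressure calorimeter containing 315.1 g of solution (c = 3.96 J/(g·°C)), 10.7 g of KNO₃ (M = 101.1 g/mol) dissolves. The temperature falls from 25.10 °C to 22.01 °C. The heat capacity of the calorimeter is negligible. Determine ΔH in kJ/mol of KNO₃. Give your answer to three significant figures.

|ΔT| = |22.01 − 25.10| = 3.09 °C
|q_surr| = (315.1 × 3.96) × 3.09 = 1247.796 × 3.09 = 3856 J
n(KNO₃) = 10.7 / 101.1 = 0.1058 mol
Temperature fell, so q_rxn = +|q_surr| = 3.856 kJ
ΔH = q_rxn / n = 36.446 kJ/mol

ΔH = 36.4 kJ/mol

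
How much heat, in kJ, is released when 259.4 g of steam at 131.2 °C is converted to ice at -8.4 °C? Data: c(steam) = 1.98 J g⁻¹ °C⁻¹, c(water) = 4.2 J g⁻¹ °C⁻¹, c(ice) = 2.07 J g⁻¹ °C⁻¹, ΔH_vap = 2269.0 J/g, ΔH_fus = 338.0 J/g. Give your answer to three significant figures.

q = 806 kJ

q1 (cool steam 131.2→100 °C): 259.4 × 1.98 × 31.2 = 16025 J
q2 (condense at 100 °C): 259.4 × 2269.0 = 588579 J
q3 (cool water 100→0 °C): 259.4 × 4.2 × 100.0 = 108948 J
q4 (freeze at 0 °C): 259.4 × 338.0 = 87677 J
q5 (cool ice 0→-8.4 °C): 259.4 × 2.07 × 8.4 = 4510 J
Total: 16025 + 588579 + 108948 + 87677 + 4510 = 805739 J = 806 kJ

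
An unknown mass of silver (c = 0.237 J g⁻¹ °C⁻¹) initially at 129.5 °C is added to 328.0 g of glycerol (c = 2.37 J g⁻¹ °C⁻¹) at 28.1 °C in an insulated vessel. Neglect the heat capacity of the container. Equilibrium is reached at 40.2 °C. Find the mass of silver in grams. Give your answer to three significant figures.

q_gained = (328.0 × 2.37) × (40.2 − 28.1) = 9406 J
q_lost = m × 0.237 × (129.5 − 40.2) = 21.1641 m
m = 9406 / 21.1641 = 444 g

m = 444 g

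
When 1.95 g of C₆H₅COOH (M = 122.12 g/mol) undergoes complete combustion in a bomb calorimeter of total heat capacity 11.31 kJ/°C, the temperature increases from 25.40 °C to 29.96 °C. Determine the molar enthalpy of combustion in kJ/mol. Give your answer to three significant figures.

ΔT = 29.96 − 25.40 = 4.56 °C
q_cal = C_cal × ΔT = 11.31 × 4.56 = 51.5736 kJ
n = 1.95 / 122.12 = 0.01597 mol
q_rxn = −q_cal = -51.5736 kJ
ΔH = -51.5736 / 0.01597 = -3229 kJ/mol

ΔH = -3230 kJ/mol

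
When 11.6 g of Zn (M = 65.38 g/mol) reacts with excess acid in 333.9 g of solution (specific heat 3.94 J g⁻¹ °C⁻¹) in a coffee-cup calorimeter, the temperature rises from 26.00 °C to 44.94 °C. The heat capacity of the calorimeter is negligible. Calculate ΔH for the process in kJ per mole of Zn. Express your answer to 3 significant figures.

|ΔT| = |44.94 − 26.00| = 18.94 °C
|q_surr| = (333.9 × 3.94) × 18.94 = 1315.566 × 18.94 = 24920 J
n(Zn) = 11.6 / 65.38 = 0.1774 mol
Temperature rose, so q_rxn = −|q_surr| = -24.92 kJ
ΔH = q_rxn / n = -140.47 kJ/mol

ΔH = -140 kJ/mol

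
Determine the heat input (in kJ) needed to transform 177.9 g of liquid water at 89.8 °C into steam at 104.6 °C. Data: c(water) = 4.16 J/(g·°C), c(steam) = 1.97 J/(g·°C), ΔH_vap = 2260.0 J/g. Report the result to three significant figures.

q1 (heat water 89.8→100.0 °C): 177.9 × 4.16 × 10.2 = 7549 J
q2 (vaporize at 100 °C): 177.9 × 2260.0 = 402054 J
q3 (heat steam 100.0→104.6 °C): 177.9 × 1.97 × 4.6 = 1612 J
Total: 7549 + 402054 + 1612 = 411215 J = 411 kJ

q = 411 kJ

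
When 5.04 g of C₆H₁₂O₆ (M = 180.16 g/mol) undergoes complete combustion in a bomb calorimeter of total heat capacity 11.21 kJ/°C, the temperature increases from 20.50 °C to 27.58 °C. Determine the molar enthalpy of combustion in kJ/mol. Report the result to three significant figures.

ΔT = 27.58 − 20.50 = 7.08 °C
q_cal = C_cal × ΔT = 11.21 × 7.08 = 79.3668 kJ
n = 5.04 / 180.16 = 0.02798 mol
q_rxn = −q_cal = -79.3668 kJ
ΔH = -79.3668 / 0.02798 = -2837 kJ/mol

ΔH = -2840 kJ/mol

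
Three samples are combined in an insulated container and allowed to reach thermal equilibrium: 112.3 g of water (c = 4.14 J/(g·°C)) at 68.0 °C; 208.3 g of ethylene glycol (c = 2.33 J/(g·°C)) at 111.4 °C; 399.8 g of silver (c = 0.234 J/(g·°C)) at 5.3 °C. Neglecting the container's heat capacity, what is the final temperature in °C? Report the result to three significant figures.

T_f = 82.6 °C

Σ mᵢcᵢ(T − Tᵢ) = 0  ⇒  T = Σ mᵢcᵢTᵢ / Σ mᵢcᵢ
Σ mᵢcᵢ = 112.3×4.14 + 208.3×2.33 + 399.8×0.234 = 1043.8142
Σ mᵢcᵢTᵢ = 464.922×68.0 + 485.339×111.4 + 93.5532×5.3 = 86177
T = 86177 / 1043.8142 = 82.56 °C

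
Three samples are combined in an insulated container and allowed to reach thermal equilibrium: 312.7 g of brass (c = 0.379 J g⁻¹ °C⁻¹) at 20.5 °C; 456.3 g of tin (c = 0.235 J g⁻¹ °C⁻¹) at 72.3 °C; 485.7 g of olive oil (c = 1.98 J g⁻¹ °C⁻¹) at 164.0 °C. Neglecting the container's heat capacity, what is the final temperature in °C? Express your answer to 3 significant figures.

Σ mᵢcᵢ(T − Tᵢ) = 0  ⇒  T = Σ mᵢcᵢTᵢ / Σ mᵢcᵢ
Σ mᵢcᵢ = 312.7×0.379 + 456.3×0.235 + 485.7×1.98 = 1187.4298
Σ mᵢcᵢTᵢ = 118.5133×20.5 + 107.2305×72.3 + 961.686×164.0 = 167900
T = 167900 / 1187.4298 = 141.4 °C

T_f = 141 °C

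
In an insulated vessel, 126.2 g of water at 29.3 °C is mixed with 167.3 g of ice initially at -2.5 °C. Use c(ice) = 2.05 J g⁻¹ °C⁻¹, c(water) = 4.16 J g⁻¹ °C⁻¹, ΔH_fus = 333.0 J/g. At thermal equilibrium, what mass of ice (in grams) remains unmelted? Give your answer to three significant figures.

m_ice remaining = 124 g

Heat to warm all ice to 0 °C: 167.3×2.05×2.5 = 857.41 J
Heat released by water cooling to 0 °C: 126.2×4.16×29.3 = 15382 J
15382 J < 857.41 + 167.3×333.0 = 56568.31 J, so not all ice melts; final T = 0 °C.
Heat left for melting: 15382 − 857.41 = 14524.59 J
Mass melted = 14524.59 / 333.0 = 43.62 g
Ice remaining = 167.3 − 43.62 = 123.68 g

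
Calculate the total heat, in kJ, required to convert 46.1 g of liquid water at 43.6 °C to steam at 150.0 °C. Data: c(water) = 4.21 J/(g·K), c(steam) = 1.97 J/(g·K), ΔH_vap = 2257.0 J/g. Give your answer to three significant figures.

q = 120 kJ

q1 (heat water 43.6→100.0 °C): 46.1 × 4.21 × 56.4 = 10946 J
q2 (vaporize at 100 °C): 46.1 × 2257.0 = 104048 J
q3 (heat steam 100.0→150.0 °C): 46.1 × 1.97 × 50.0 = 4541 J
Total: 10946 + 104048 + 4541 = 119535 J = 120 kJ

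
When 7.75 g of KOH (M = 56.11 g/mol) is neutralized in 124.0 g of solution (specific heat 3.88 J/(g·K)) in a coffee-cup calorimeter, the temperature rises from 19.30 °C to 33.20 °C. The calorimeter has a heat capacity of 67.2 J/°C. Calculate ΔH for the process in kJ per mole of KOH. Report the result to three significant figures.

ΔH = -55.2 kJ/mol

|ΔT| = |33.20 − 19.30| = 13.90 °C
|q_surr| = (124.0 × 3.88 + 67.2) × 13.90 = 548.32 × 13.90 = 7622 J
n(KOH) = 7.75 / 56.11 = 0.1381 mol
Temperature rose, so q_rxn = −|q_surr| = -7.622 kJ
ΔH = q_rxn / n = -55.19 kJ/mol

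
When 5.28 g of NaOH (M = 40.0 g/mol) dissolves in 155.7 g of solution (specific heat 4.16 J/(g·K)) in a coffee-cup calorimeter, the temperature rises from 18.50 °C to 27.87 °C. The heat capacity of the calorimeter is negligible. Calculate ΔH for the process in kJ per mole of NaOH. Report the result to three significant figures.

ΔH = -46.0 kJ/mol

|ΔT| = |27.87 − 18.50| = 9.37 °C
|q_surr| = (155.7 × 4.16) × 9.37 = 647.712 × 9.37 = 6069 J
n(NaOH) = 5.28 / 40.0 = 0.1320 mol
Temperature rose, so q_rxn = −|q_surr| = -6.069 kJ
ΔH = q_rxn / n = -45.98 kJ/mol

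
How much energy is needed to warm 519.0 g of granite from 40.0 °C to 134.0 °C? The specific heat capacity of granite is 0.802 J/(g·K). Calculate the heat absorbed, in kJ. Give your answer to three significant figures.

q = m c ΔT = 519.0 × 0.802 × (134.0 − 40.0)
q = 519.0 × 0.802 × 94.0 = 39130 J = 39.1 kJ

q = 39.1 kJ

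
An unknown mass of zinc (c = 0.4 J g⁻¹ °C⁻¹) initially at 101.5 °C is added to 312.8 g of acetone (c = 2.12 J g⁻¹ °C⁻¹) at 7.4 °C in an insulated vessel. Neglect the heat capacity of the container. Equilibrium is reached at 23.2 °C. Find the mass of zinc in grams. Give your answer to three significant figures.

q_gained = (312.8 × 2.12) × (23.2 − 7.4) = 10480 J
q_lost = m × 0.4 × (101.5 − 23.2) = 31.32 m
m = 10480 / 31.32 = 335 g

m = 335 g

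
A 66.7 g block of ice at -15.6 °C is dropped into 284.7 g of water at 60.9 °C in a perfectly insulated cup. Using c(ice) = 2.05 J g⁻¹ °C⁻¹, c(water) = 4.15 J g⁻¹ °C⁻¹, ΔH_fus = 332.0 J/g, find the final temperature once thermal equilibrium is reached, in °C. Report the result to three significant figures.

T_f = 32.7 °C

Heat to bring ice to 0 °C and melt it: q₁ = 66.7×2.05×15.6 + 66.7×332.0 = 24277 J
Heat the water can supply cooling to 0 °C: 284.7×4.15×60.9 = 71953.7 J > q₁, so all ice melts.
Energy balance: 284.7×4.15×(60.9 − T) = 24277 + 66.7×4.15×(T − 0)
1181.505(60.9 − T) = 24277 + 276.805 T
71953.7 − 24277 = 1458.310 T
T = 47676.7 / 1458.310 = 32.69 °C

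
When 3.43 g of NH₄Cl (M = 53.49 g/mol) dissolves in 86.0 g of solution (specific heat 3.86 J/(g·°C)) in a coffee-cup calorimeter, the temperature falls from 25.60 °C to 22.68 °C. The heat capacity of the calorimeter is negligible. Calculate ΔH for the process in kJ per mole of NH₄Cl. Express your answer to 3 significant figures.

|ΔT| = |22.68 − 25.60| = 2.92 °C
|q_surr| = (86.0 × 3.86) × 2.92 = 331.96 × 2.92 = 969.3 J
n(NH₄Cl) = 3.43 / 53.49 = 0.06412 mol
Temperature fell, so q_rxn = +|q_surr| = 0.9693 kJ
ΔH = q_rxn / n = 15.12 kJ/mol

ΔH = 15.1 kJ/mol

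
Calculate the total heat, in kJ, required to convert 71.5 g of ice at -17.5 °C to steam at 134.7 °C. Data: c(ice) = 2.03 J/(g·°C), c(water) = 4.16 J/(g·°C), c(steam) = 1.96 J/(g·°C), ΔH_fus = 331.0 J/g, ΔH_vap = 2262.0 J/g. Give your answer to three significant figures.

q = 223 kJ

q1 (heat ice -17.5→0.0 °C): 71.5 × 2.03 × 17.5 = 2540 J
q2 (melt at 0 °C): 71.5 × 331.0 = 23667 J
q3 (heat water 0.0→100.0 °C): 71.5 × 4.16 × 100.0 = 29744 J
q4 (vaporize at 100 °C): 71.5 × 2262.0 = 161733 J
q5 (heat steam 100.0→134.7 °C): 71.5 × 1.96 × 34.7 = 4863 J
Total: 2540 + 23667 + 29744 + 161733 + 4863 = 222547 J = 223 kJ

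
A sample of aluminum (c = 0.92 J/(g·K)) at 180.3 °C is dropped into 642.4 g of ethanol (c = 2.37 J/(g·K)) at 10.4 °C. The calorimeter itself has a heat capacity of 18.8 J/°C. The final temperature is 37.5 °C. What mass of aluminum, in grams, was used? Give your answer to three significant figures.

q_gained = (642.4 × 2.37 + 18.8) × (37.5 − 10.4) = 41770 J
q_lost = m × 0.92 × (180.3 − 37.5) = 131.376 m
m = 41770 / 131.376 = 318 g

m = 318 g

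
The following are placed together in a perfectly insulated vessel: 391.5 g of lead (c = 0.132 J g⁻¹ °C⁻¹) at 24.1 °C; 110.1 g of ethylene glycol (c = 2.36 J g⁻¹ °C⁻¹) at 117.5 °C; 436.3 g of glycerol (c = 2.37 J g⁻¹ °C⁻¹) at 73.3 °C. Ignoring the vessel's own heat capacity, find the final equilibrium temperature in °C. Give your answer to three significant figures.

Σ mᵢcᵢ(T − Tᵢ) = 0  ⇒  T = Σ mᵢcᵢTᵢ / Σ mᵢcᵢ
Σ mᵢcᵢ = 391.5×0.132 + 110.1×2.36 + 436.3×2.37 = 1345.545
Σ mᵢcᵢTᵢ = 51.678×24.1 + 259.836×117.5 + 1034.031×73.3 = 107570
T = 107570 / 1345.545 = 79.945 °C

T_f = 79.9 °C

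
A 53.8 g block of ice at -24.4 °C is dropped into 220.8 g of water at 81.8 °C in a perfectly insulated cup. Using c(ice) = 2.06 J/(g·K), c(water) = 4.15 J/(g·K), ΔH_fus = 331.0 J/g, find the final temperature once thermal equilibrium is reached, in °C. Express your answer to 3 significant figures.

T_f = 47.8 °C

Heat to bring ice to 0 °C and melt it: q₁ = 53.8×2.06×24.4 + 53.8×331.0 = 20512 J
Heat the water can supply cooling to 0 °C: 220.8×4.15×81.8 = 74955.0 J > q₁, so all ice melts.
Energy balance: 220.8×4.15×(81.8 − T) = 20512 + 53.8×4.15×(T − 0)
916.32(81.8 − T) = 20512 + 223.27 T
74955.0 − 20512 = 1139.59 T
T = 54443.0 / 1139.59 = 47.77 °C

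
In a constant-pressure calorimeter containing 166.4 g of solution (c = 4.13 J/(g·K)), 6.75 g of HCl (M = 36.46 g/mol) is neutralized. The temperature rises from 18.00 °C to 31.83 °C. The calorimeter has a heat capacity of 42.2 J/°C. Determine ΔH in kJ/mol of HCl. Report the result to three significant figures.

|ΔT| = |31.83 − 18.00| = 13.83 °C
|q_surr| = (166.4 × 4.13 + 42.2) × 13.83 = 729.432 × 13.83 = 10090 J
n(HCl) = 6.75 / 36.46 = 0.1851 mol
Temperature rose, so q_rxn = −|q_surr| = -10.09 kJ
ΔH = q_rxn / n = -54.51 kJ/mol

ΔH = -54.5 kJ/mol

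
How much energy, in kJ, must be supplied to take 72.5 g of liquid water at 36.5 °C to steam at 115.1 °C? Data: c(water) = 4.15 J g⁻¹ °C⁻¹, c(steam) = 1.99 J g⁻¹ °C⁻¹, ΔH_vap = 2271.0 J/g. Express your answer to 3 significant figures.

q1 (heat water 36.5→100.0 °C): 72.5 × 4.15 × 63.5 = 19106 J
q2 (vaporize at 100 °C): 72.5 × 2271.0 = 164648 J
q3 (heat steam 100.0→115.1 °C): 72.5 × 1.99 × 15.1 = 2179 J
Total: 19106 + 164648 + 2179 = 185933 J = 186 kJ

q = 186 kJ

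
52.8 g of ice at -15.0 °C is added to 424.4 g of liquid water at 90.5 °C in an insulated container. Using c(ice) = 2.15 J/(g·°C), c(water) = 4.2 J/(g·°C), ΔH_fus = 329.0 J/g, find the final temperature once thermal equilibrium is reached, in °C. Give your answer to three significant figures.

T_f = 71.0 °C

Heat to bring ice to 0 °C and melt it: q₁ = 52.8×2.15×15.0 + 52.8×329.0 = 19074 J
Heat the water can supply cooling to 0 °C: 424.4×4.2×90.5 = 161314 J > q₁, so all ice melts.
Energy balance: 424.4×4.2×(90.5 − T) = 19074 + 52.8×4.2×(T − 0)
1782.48(90.5 − T) = 19074 + 221.76 T
161314 − 19074 = 2004.24 T
T = 142240 / 2004.24 = 70.97 °C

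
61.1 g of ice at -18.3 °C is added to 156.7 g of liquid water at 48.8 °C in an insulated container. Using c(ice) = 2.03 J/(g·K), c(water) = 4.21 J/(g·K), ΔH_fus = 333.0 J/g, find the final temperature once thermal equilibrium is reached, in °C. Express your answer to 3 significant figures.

Heat to bring ice to 0 °C and melt it: q₁ = 61.1×2.03×18.3 + 61.1×333.0 = 22616 J
Heat the water can supply cooling to 0 °C: 156.7×4.21×48.8 = 32193.7 J > q₁, so all ice melts.
Energy balance: 156.7×4.21×(48.8 − T) = 22616 + 61.1×4.21×(T − 0)
659.707(48.8 − T) = 22616 + 257.231 T
32193.7 − 22616 = 916.938 T
T = 9577.7 / 916.938 = 10.445 °C

T_f = 10.4 °C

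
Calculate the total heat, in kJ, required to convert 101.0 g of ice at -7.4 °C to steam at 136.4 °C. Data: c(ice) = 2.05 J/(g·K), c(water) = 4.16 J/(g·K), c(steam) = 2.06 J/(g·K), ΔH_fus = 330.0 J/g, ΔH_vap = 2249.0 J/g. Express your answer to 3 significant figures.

q1 (heat ice -7.4→0.0 °C): 101.0 × 2.05 × 7.4 = 1532 J
q2 (melt at 0 °C): 101.0 × 330.0 = 33330 J
q3 (heat water 0.0→100.0 °C): 101.0 × 4.16 × 100.0 = 42016 J
q4 (vaporize at 100 °C): 101.0 × 2249.0 = 227149 J
q5 (heat steam 100.0→136.4 °C): 101.0 × 2.06 × 36.4 = 7573 J
Total: 1532 + 33330 + 42016 + 227149 + 7573 = 311600 J = 312 kJ

q = 312 kJ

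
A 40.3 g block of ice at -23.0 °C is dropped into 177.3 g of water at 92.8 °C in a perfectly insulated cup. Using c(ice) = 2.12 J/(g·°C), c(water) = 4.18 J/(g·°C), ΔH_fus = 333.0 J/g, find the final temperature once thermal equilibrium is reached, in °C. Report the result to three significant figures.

T_f = 58.7 °C

Heat to bring ice to 0 °C and melt it: q₁ = 40.3×2.12×23.0 + 40.3×333.0 = 15385 J
Heat the water can supply cooling to 0 °C: 177.3×4.18×92.8 = 68775.4 J > q₁, so all ice melts.
Energy balance: 177.3×4.18×(92.8 − T) = 15385 + 40.3×4.18×(T − 0)
741.114(92.8 − T) = 15385 + 168.454 T
68775.4 − 15385 = 909.568 T
T = 53390.4 / 909.568 = 58.70 °C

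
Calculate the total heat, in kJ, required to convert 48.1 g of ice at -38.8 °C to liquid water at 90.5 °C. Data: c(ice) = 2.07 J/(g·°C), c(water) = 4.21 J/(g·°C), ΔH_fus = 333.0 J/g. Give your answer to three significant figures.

q1 (heat ice -38.8→0.0 °C): 48.1 × 2.07 × 38.8 = 3863 J
q2 (melt at 0 °C): 48.1 × 333.0 = 16017 J
q3 (heat water 0.0→90.5 °C): 48.1 × 4.21 × 90.5 = 18326 J
Total: 3863 + 16017 + 18326 = 38206 J = 38.2 kJ

q = 38.2 kJ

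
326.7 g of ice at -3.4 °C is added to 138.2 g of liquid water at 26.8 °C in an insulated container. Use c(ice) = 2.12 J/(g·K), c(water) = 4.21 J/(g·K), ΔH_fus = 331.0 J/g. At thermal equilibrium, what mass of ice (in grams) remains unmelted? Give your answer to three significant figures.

m_ice remaining = 287 g

Heat to warm all ice to 0 °C: 326.7×2.12×3.4 = 2354.9 J
Heat released by water cooling to 0 °C: 138.2×4.21×26.8 = 15593 J
15593 J < 2354.9 + 326.7×331.0 = 110492.6 J, so not all ice melts; final T = 0 °C.
Heat left for melting: 15593 − 2354.9 = 13238.1 J
Mass melted = 13238.1 / 331.0 = 39.99 g
Ice remaining = 326.7 − 39.99 = 286.71 g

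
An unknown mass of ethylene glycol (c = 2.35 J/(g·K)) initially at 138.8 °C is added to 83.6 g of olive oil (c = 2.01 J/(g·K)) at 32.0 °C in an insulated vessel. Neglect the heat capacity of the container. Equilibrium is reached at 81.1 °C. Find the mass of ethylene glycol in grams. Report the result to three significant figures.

m = 60.8 g

q_gained = (83.6 × 2.01) × (81.1 − 32.0) = 8250.6 J
q_lost = m × 2.35 × (138.8 − 81.1) = 135.595 m
m = 8250.6 / 135.595 = 60.8 g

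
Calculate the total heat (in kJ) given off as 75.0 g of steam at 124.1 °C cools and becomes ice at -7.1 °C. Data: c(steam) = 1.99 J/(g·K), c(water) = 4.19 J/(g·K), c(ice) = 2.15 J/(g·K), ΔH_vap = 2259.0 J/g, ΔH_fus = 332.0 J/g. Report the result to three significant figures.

q1 (cool steam 124.1→100 °C): 75.0 × 1.99 × 24.1 = 3597 J
q2 (condense at 100 °C): 75.0 × 2259.0 = 169425 J
q3 (cool water 100→0 °C): 75.0 × 4.19 × 100.0 = 31425 J
q4 (freeze at 0 °C): 75.0 × 332.0 = 24900 J
q5 (cool ice 0→-7.1 °C): 75.0 × 2.15 × 7.1 = 1145 J
Total: 3597 + 169425 + 31425 + 24900 + 1145 = 230492 J = 230 kJ

q = 230 kJ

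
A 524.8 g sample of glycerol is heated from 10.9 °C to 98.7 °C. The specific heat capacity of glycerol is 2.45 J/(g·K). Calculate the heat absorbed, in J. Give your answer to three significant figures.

q = m c ΔT = 524.8 × 2.45 × (98.7 − 10.9)
q = 524.8 × 2.45 × 87.8 = 112900 J

q = 113000 J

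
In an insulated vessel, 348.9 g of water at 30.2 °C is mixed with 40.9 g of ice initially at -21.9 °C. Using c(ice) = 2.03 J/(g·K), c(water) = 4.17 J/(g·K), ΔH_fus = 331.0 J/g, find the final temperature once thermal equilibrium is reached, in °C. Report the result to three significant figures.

T_f = 17.6 °C

Heat to bring ice to 0 °C and melt it: q₁ = 40.9×2.03×21.9 + 40.9×331.0 = 15356 J
Heat the water can supply cooling to 0 °C: 348.9×4.17×30.2 = 43938.4 J > q₁, so all ice melts.
Energy balance: 348.9×4.17×(30.2 − T) = 15356 + 40.9×4.17×(T − 0)
1454.913(30.2 − T) = 15356 + 170.553 T
43938.4 − 15356 = 1625.466 T
T = 28582.4 / 1625.466 = 17.58 °C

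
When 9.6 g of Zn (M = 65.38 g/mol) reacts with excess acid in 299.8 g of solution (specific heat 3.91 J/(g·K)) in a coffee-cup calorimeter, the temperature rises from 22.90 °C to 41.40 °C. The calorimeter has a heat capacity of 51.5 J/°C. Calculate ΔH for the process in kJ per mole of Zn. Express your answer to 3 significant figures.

|ΔT| = |41.40 − 22.90| = 18.50 °C
|q_surr| = (299.8 × 3.91 + 51.5) × 18.50 = 1223.718 × 18.50 = 22640 J
n(Zn) = 9.6 / 65.38 = 0.1468 mol
Temperature rose, so q_rxn = −|q_surr| = -22.64 kJ
ΔH = q_rxn / n = -154.2 kJ/mol

ΔH = -154 kJ/mol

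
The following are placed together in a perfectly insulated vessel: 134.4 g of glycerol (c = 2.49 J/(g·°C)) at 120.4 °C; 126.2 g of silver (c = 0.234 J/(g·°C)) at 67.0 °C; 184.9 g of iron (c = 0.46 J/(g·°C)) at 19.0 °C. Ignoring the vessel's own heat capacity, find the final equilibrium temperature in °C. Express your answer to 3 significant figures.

Σ mᵢcᵢ(T − Tᵢ) = 0  ⇒  T = Σ mᵢcᵢTᵢ / Σ mᵢcᵢ
Σ mᵢcᵢ = 134.4×2.49 + 126.2×0.234 + 184.9×0.46 = 449.2408
Σ mᵢcᵢTᵢ = 334.656×120.4 + 29.5308×67.0 + 85.054×19.0 = 43887
T = 43887 / 449.2408 = 97.69 °C

T_f = 97.7 °C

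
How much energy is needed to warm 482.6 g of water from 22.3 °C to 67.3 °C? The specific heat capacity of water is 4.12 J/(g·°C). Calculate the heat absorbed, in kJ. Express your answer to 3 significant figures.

q = 89.5 kJ

q = m c ΔT = 482.6 × 4.12 × (67.3 − 22.3)
q = 482.6 × 4.12 × 45.0 = 89470 J = 89.5 kJ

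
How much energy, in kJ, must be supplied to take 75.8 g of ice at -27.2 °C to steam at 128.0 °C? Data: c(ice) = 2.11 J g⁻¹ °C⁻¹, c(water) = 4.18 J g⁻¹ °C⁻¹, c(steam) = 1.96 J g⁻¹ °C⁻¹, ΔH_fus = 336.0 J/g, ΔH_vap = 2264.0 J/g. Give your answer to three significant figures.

q1 (heat ice -27.2→0.0 °C): 75.8 × 2.11 × 27.2 = 4350 J
q2 (melt at 0 °C): 75.8 × 336.0 = 25469 J
q3 (heat water 0.0→100.0 °C): 75.8 × 4.18 × 100.0 = 31684 J
q4 (vaporize at 100 °C): 75.8 × 2264.0 = 171611 J
q5 (heat steam 100.0→128.0 °C): 75.8 × 1.96 × 28.0 = 4160 J
Total: 4350 + 25469 + 31684 + 171611 + 4160 = 237274 J = 237 kJ

q = 237 kJ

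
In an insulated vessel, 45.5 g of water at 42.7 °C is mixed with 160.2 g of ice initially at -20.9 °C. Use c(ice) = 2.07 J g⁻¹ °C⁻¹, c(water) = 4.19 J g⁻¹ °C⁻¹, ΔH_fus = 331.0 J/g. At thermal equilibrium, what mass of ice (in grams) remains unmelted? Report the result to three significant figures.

m_ice remaining = 157 g

Heat to warm all ice to 0 °C: 160.2×2.07×20.9 = 6930.7 J
Heat released by water cooling to 0 °C: 45.5×4.19×42.7 = 8140.5 J
8140.5 J < 6930.7 + 160.2×331.0 = 59956.9 J, so not all ice melts; final T = 0 °C.
Heat left for melting: 8140.5 − 6930.7 = 1209.8 J
Mass melted = 1209.8 / 331.0 = 3.655 g
Ice remaining = 160.2 − 3.655 = 156.545 g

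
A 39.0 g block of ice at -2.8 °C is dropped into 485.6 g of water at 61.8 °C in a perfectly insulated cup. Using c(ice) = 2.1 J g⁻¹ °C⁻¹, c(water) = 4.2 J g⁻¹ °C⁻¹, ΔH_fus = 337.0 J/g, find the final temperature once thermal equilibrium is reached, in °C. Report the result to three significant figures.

T_f = 51.1 °C

Heat to bring ice to 0 °C and melt it: q₁ = 39.0×2.1×2.8 + 39.0×337.0 = 13372 J
Heat the water can supply cooling to 0 °C: 485.6×4.2×61.8 = 126042 J > q₁, so all ice melts.
Energy balance: 485.6×4.2×(61.8 − T) = 13372 + 39.0×4.2×(T − 0)
2039.52(61.8 − T) = 13372 + 163.8 T
126042 − 13372 = 2203.32 T
T = 112670 / 2203.32 = 51.14 °C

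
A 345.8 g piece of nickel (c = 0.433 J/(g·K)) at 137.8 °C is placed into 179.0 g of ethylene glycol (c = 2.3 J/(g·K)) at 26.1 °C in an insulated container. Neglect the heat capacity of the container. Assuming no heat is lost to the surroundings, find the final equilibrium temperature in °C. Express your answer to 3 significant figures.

Heat lost by nickel = heat gained by ethylene glycol.
(345.8)(0.433)(137.8 − T) = (179.0)(2.3)(T − 26.1)
149.7314 (137.8 − T) = 411.7 (T − 26.1)
20633 − 149.7314 T = 411.7 T − 10745
31378 = 561.4314 T
T = 55.89 °C

T_f = 55.9 °C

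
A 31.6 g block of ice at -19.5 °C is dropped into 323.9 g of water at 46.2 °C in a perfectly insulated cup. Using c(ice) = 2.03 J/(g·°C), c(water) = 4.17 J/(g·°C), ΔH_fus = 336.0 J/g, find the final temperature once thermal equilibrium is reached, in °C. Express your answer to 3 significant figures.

Heat to bring ice to 0 °C and melt it: q₁ = 31.6×2.03×19.5 + 31.6×336.0 = 11868 J
Heat the water can supply cooling to 0 °C: 323.9×4.17×46.2 = 62400.6 J > q₁, so all ice melts.
Energy balance: 323.9×4.17×(46.2 − T) = 11868 + 31.6×4.17×(T − 0)
1350.663(46.2 − T) = 11868 + 131.772 T
62400.6 − 11868 = 1482.435 T
T = 50532.6 / 1482.435 = 34.09 °C

T_f = 34.1 °C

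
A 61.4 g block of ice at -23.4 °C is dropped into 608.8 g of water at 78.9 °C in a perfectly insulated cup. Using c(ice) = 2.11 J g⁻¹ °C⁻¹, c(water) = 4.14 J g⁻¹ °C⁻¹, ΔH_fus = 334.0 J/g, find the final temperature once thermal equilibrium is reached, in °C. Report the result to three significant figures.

Heat to bring ice to 0 °C and melt it: q₁ = 61.4×2.11×23.4 + 61.4×334.0 = 23539 J
Heat the water can supply cooling to 0 °C: 608.8×4.14×78.9 = 198862 J > q₁, so all ice melts.
Energy balance: 608.8×4.14×(78.9 − T) = 23539 + 61.4×4.14×(T − 0)
2520.432(78.9 − T) = 23539 + 254.196 T
198862 − 23539 = 2774.628 T
T = 175323 / 2774.628 = 63.19 °C

T_f = 63.2 °C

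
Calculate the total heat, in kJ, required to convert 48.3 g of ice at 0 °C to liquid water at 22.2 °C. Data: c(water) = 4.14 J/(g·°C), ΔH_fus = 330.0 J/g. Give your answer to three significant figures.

q = 20.4 kJ

q1 (melt at 0 °C): 48.3 × 330.0 = 15939 J
q2 (heat water 0.0→22.2 °C): 48.3 × 4.14 × 22.2 = 4439 J
Total: 15939 + 4439 = 20378 J = 20.4 kJ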